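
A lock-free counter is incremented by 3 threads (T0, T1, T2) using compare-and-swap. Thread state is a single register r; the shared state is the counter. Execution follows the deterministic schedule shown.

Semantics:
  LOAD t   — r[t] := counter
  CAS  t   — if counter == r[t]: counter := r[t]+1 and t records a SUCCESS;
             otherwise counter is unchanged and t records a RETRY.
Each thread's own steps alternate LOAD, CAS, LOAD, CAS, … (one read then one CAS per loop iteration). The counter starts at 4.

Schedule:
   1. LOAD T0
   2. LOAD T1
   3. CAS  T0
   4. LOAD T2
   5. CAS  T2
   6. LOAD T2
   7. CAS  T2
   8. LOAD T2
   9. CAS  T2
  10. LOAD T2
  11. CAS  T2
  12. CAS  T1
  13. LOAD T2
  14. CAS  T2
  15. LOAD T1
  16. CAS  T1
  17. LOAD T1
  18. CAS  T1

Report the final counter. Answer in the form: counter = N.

counter = 12

#1 T0 reads 4
#2 T1 reads 4
#3 T0 CAS(4→5) writes; counter now 5
#4 T2 reads 5
#5 T2 CAS(5→6) writes; counter now 6
#6 T2 reads 6
#7 T2 CAS(6→7) writes; counter now 7
#8 T2 reads 7
#9 T2 CAS(7→8) writes; counter now 8
#10 T2 reads 8
#11 T2 CAS(8→9) writes; counter now 9
#12 T1 CAS(4→5) fails; counter now 9
#13 T2 reads 9
#14 T2 CAS(9→10) writes; counter now 10
#15 T1 reads 10
#16 T1 CAS(10→11) writes; counter now 11
#17 T1 reads 11
#18 T1 CAS(11→12) writes; counter now 12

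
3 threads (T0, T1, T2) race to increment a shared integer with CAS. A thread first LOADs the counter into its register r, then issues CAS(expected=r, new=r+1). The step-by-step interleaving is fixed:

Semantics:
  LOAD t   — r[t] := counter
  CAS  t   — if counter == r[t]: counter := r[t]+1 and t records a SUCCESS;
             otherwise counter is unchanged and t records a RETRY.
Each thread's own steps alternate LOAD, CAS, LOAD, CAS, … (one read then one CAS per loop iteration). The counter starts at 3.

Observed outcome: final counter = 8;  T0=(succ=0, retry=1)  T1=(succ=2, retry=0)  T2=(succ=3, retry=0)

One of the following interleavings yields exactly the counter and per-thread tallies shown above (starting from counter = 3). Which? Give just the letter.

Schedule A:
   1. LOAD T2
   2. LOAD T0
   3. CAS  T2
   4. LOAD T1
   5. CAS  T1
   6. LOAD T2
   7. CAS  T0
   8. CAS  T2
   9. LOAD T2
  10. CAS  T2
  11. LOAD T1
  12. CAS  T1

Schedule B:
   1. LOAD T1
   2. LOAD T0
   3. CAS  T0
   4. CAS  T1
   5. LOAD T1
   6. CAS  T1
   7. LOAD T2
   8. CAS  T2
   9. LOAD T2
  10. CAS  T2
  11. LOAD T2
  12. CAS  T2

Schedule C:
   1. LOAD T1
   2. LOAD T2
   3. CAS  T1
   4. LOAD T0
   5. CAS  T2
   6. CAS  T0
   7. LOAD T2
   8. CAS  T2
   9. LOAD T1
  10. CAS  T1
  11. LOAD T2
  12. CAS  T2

Run A:
step 1: T2 LOAD ⇒ load; ctr=3 reg=3
step 2: T0 LOAD ⇒ load; ctr=3 reg=3
step 3: T2 CAS ⇒ ok; ctr=4 reg=3
step 4: T1 LOAD ⇒ load; ctr=4 reg=4
step 5: T1 CAS ⇒ ok; ctr=5 reg=4
step 6: T2 LOAD ⇒ load; ctr=5 reg=5
step 7: T0 CAS ⇒ retry; ctr=5 reg=3
step 8: T2 CAS ⇒ ok; ctr=6 reg=5
step 9: T2 LOAD ⇒ load; ctr=6 reg=6
step 10: T2 CAS ⇒ ok; ctr=7 reg=6
step 11: T1 LOAD ⇒ load; ctr=7 reg=7
step 12: T1 CAS ⇒ ok; ctr=8 reg=7

A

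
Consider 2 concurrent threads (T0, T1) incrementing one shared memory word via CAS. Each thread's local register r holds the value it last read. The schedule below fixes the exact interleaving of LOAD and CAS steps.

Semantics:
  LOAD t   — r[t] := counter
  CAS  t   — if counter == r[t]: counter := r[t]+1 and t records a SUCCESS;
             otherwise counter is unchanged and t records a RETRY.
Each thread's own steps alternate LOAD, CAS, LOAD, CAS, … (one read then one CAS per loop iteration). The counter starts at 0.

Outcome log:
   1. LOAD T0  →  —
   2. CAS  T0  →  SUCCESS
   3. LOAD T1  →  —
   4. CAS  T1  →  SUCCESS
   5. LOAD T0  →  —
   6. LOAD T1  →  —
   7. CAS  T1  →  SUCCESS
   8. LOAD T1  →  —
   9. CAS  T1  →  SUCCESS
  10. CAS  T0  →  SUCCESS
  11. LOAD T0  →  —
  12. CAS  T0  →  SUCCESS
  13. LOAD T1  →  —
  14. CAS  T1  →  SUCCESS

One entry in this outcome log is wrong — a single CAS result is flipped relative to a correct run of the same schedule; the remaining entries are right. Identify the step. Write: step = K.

step = 10

Re-executing:
step 1: T0 LOAD ⇒ load; ctr=0 reg=0
step 2: T0 CAS ⇒ ok; ctr=1 reg=0
step 3: T1 LOAD ⇒ load; ctr=1 reg=1
step 4: T1 CAS ⇒ ok; ctr=2 reg=1
step 5: T0 LOAD ⇒ load; ctr=2 reg=2
step 6: T1 LOAD ⇒ load; ctr=2 reg=2
step 7: T1 CAS ⇒ ok; ctr=3 reg=2
step 8: T1 LOAD ⇒ load; ctr=3 reg=3
step 9: T1 CAS ⇒ ok; ctr=4 reg=3
step 10: T0 CAS ⇒ retry; ctr=4 reg=2
step 11: T0 LOAD ⇒ load; ctr=4 reg=4
step 12: T0 CAS ⇒ ok; ctr=5 reg=4
step 13: T1 LOAD ⇒ load; ctr=5 reg=5
step 14: T1 CAS ⇒ ok; ctr=6 reg=5
Log disagrees first at step 10.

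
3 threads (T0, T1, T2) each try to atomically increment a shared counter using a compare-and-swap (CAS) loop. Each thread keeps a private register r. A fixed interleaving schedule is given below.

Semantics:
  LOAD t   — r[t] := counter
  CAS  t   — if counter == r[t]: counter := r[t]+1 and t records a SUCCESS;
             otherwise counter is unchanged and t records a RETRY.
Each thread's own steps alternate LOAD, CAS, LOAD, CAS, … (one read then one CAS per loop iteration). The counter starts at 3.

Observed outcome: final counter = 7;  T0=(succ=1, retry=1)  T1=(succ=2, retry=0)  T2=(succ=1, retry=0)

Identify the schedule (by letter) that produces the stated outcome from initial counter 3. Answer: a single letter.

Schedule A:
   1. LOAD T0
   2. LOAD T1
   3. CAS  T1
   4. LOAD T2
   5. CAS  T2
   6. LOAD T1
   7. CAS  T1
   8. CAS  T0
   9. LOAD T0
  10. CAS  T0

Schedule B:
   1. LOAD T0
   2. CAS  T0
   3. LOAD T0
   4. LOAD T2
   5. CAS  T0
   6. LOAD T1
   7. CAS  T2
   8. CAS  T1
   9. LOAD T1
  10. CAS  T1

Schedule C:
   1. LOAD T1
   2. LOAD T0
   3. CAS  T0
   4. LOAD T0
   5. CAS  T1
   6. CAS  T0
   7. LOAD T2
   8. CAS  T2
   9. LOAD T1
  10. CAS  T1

A

Simulating candidate A:
[1] T0.load  rd  (counter 3, T0.r 3)
[2] T1.load  rd  (counter 3, T1.r 3)
[3] T1.cas  hit  (counter 4, T1.r 3)
[4] T2.load  rd  (counter 4, T2.r 4)
[5] T2.cas  hit  (counter 5, T2.r 4)
[6] T1.load  rd  (counter 5, T1.r 5)
[7] T1.cas  hit  (counter 6, T1.r 5)
[8] T0.cas  miss  (counter 6, T0.r 3)
[9] T0.load  rd  (counter 6, T0.r 6)
[10] T0.cas  hit  (counter 7, T0.r 6)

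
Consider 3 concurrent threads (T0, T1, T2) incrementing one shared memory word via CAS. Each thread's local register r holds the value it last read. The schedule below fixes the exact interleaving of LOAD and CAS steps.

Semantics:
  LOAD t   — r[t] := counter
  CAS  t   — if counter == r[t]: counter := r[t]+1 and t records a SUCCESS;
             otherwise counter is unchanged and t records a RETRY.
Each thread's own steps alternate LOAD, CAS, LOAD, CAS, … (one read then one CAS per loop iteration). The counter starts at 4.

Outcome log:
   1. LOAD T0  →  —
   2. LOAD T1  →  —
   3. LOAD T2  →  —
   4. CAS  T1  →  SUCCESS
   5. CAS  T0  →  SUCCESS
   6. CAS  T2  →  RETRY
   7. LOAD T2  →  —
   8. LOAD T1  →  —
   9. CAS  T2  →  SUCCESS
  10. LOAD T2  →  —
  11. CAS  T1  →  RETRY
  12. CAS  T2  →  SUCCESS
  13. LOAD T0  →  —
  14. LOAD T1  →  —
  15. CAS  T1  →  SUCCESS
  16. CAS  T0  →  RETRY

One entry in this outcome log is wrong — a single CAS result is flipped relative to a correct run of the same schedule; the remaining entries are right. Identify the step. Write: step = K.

Re-executing:
1. LOAD T0 → mem=4 r[T0]=4 [LOAD]
2. LOAD T1 → mem=4 r[T1]=4 [LOAD]
3. LOAD T2 → mem=4 r[T2]=4 [LOAD]
4. CAS T1 → mem=5 r[T1]=4 [OK]
5. CAS T0 → mem=5 r[T0]=4 [RETRY]
6. CAS T2 → mem=5 r[T2]=4 [RETRY]
7. LOAD T2 → mem=5 r[T2]=5 [LOAD]
8. LOAD T1 → mem=5 r[T1]=5 [LOAD]
9. CAS T2 → mem=6 r[T2]=5 [OK]
10. LOAD T2 → mem=6 r[T2]=6 [LOAD]
11. CAS T1 → mem=6 r[T1]=5 [RETRY]
12. CAS T2 → mem=7 r[T2]=6 [OK]
13. LOAD T0 → mem=7 r[T0]=7 [LOAD]
14. LOAD T1 → mem=7 r[T1]=7 [LOAD]
15. CAS T1 → mem=8 r[T1]=7 [OK]
16. CAS T0 → mem=8 r[T0]=7 [RETRY]
Log disagrees first at step 5.

step = 5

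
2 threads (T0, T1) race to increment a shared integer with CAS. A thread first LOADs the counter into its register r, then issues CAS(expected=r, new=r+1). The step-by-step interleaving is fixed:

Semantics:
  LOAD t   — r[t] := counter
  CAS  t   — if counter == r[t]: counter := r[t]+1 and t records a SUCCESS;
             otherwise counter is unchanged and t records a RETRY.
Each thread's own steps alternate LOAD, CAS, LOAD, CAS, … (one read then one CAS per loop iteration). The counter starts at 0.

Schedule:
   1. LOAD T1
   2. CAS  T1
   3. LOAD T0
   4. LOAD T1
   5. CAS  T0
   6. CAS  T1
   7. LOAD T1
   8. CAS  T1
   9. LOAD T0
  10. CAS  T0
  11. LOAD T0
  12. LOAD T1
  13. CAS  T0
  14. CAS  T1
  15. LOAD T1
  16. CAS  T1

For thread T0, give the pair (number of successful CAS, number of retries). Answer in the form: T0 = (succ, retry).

T0 = (3, 0)

   1) LOAD T1:  M=0  r_T1=0
   2) CAS  T1:  M=1  r_T1=0 ✓
   3) LOAD T0:  M=1  r_T0=1
   4) LOAD T1:  M=1  r_T1=1
   5) CAS  T0:  M=2  r_T0=1 ✓
   6) CAS  T1:  M=2  r_T1=1 ✗
   7) LOAD T1:  M=2  r_T1=2
   8) CAS  T1:  M=3  r_T1=2 ✓
   9) LOAD T0:  M=3  r_T0=3
  10) CAS  T0:  M=4  r_T0=3 ✓
  11) LOAD T0:  M=4  r_T0=4
  12) LOAD T1:  M=4  r_T1=4
  13) CAS  T0:  M=5  r_T0=4 ✓
  14) CAS  T1:  M=5  r_T1=4 ✗
  15) LOAD T1:  M=5  r_T1=5
  16) CAS  T1:  M=6  r_T1=5 ✓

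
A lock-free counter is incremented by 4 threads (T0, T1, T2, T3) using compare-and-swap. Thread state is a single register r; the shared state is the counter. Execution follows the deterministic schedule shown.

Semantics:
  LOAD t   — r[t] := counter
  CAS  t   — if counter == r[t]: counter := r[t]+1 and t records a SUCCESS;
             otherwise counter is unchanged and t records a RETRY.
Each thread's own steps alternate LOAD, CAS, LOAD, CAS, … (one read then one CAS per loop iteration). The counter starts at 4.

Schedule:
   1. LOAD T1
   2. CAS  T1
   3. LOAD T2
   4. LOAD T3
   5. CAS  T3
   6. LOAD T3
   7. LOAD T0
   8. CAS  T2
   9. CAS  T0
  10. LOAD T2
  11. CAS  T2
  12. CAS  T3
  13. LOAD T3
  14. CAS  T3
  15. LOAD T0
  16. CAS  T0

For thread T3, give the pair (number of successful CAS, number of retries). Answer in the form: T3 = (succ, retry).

T3 = (2, 1)

[1] T1.load  rd  (counter 4, T1.r 4)
[2] T1.cas  hit  (counter 5, T1.r 4)
[3] T2.load  rd  (counter 5, T2.r 5)
[4] T3.load  rd  (counter 5, T3.r 5)
[5] T3.cas  hit  (counter 6, T3.r 5)
[6] T3.load  rd  (counter 6, T3.r 6)
[7] T0.load  rd  (counter 6, T0.r 6)
[8] T2.cas  miss  (counter 6, T2.r 5)
[9] T0.cas  hit  (counter 7, T0.r 6)
[10] T2.load  rd  (counter 7, T2.r 7)
[11] T2.cas  hit  (counter 8, T2.r 7)
[12] T3.cas  miss  (counter 8, T3.r 6)
[13] T3.load  rd  (counter 8, T3.r 8)
[14] T3.cas  hit  (counter 9, T3.r 8)
[15] T0.load  rd  (counter 9, T0.r 9)
[16] T0.cas  hit  (counter 10, T0.r 9)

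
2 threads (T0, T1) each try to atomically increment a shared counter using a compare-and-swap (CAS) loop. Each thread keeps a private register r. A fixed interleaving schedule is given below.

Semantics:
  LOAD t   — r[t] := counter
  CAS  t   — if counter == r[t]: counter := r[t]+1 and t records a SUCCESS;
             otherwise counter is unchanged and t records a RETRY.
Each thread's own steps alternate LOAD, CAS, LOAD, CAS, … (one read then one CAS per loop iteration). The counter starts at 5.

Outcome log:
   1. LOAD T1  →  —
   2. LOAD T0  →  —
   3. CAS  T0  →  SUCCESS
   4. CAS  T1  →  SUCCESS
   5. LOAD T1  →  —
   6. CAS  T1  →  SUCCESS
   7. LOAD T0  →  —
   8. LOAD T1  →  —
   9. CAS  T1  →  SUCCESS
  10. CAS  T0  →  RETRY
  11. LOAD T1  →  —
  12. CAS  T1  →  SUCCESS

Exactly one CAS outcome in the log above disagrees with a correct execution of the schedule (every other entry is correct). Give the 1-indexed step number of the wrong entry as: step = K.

Re-executing:
step 1: T1 LOAD ⇒ load; ctr=5 reg=5
step 2: T0 LOAD ⇒ load; ctr=5 reg=5
step 3: T0 CAS ⇒ ok; ctr=6 reg=5
step 4: T1 CAS ⇒ retry; ctr=6 reg=5
step 5: T1 LOAD ⇒ load; ctr=6 reg=6
step 6: T1 CAS ⇒ ok; ctr=7 reg=6
step 7: T0 LOAD ⇒ load; ctr=7 reg=7
step 8: T1 LOAD ⇒ load; ctr=7 reg=7
step 9: T1 CAS ⇒ ok; ctr=8 reg=7
step 10: T0 CAS ⇒ retry; ctr=8 reg=7
step 11: T1 LOAD ⇒ load; ctr=8 reg=8
step 12: T1 CAS ⇒ ok; ctr=9 reg=8
Flip is step 4.

step = 4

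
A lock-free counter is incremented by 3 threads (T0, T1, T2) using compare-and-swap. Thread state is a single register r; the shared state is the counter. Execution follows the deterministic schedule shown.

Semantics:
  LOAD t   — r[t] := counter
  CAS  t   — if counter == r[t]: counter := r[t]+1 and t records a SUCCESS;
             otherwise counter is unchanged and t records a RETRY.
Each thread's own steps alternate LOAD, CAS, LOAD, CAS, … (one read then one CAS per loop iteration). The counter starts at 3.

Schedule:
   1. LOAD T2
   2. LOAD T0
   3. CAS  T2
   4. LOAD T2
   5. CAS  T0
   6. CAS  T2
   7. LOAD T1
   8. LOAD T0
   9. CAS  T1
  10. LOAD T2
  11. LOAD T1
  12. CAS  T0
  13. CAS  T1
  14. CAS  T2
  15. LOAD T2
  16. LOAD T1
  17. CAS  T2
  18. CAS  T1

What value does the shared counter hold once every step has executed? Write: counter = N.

[1] T2.load  rd  (counter 3, T2.r 3)
[2] T0.load  rd  (counter 3, T0.r 3)
[3] T2.cas  hit  (counter 4, T2.r 3)
[4] T2.load  rd  (counter 4, T2.r 4)
[5] T0.cas  miss  (counter 4, T0.r 3)
[6] T2.cas  hit  (counter 5, T2.r 4)
[7] T1.load  rd  (counter 5, T1.r 5)
[8] T0.load  rd  (counter 5, T0.r 5)
[9] T1.cas  hit  (counter 6, T1.r 5)
[10] T2.load  rd  (counter 6, T2.r 6)
[11] T1.load  rd  (counter 6, T1.r 6)
[12] T0.cas  miss  (counter 6, T0.r 5)
[13] T1.cas  hit  (counter 7, T1.r 6)
[14] T2.cas  miss  (counter 7, T2.r 6)
[15] T2.load  rd  (counter 7, T2.r 7)
[16] T1.load  rd  (counter 7, T1.r 7)
[17] T2.cas  hit  (counter 8, T2.r 7)
[18] T1.cas  miss  (counter 8, T1.r 7)

counter = 8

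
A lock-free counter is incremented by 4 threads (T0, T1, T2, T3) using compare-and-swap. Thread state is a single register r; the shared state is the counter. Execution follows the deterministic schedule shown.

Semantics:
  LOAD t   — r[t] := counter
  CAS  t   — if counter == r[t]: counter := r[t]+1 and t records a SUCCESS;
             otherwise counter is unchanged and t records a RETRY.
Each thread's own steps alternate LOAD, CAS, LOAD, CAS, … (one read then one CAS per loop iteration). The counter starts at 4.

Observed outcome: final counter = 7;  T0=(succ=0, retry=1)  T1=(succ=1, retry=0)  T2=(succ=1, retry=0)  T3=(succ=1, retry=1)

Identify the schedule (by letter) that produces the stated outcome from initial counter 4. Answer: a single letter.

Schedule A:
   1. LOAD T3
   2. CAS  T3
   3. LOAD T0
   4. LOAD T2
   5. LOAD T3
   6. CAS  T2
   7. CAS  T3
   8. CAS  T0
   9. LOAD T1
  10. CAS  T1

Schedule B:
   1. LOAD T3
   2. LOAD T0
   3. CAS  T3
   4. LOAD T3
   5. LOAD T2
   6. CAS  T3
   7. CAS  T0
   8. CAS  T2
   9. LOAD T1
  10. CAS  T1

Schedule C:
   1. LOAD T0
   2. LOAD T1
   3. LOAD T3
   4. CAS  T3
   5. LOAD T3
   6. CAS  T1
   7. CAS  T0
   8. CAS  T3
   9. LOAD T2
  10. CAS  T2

Tracing schedule A:
step 1: T3 LOAD ⇒ load; ctr=4 reg=4
step 2: T3 CAS ⇒ ok; ctr=5 reg=4
step 3: T0 LOAD ⇒ load; ctr=5 reg=5
step 4: T2 LOAD ⇒ load; ctr=5 reg=5
step 5: T3 LOAD ⇒ load; ctr=5 reg=5
step 6: T2 CAS ⇒ ok; ctr=6 reg=5
step 7: T3 CAS ⇒ retry; ctr=6 reg=5
step 8: T0 CAS ⇒ retry; ctr=6 reg=5
step 9: T1 LOAD ⇒ load; ctr=6 reg=6
step 10: T1 CAS ⇒ ok; ctr=7 reg=6

A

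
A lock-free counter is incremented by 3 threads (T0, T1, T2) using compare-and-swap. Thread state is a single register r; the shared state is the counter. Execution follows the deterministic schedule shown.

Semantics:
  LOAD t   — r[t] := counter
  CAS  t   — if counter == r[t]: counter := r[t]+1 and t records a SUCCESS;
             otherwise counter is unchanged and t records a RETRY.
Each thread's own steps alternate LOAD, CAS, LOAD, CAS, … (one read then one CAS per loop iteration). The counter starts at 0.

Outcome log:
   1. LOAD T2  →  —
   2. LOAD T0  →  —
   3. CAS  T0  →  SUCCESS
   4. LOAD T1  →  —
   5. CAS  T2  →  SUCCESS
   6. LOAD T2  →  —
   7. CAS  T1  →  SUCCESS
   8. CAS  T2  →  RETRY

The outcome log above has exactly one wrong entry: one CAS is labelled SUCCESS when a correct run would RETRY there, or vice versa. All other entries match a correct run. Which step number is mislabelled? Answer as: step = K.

step = 5

Re-executing:
1. LOAD T2 → mem=0 r[T2]=0 [LOAD]
2. LOAD T0 → mem=0 r[T0]=0 [LOAD]
3. CAS T0 → mem=1 r[T0]=0 [OK]
4. LOAD T1 → mem=1 r[T1]=1 [LOAD]
5. CAS T2 → mem=1 r[T2]=0 [RETRY]
6. LOAD T2 → mem=1 r[T2]=1 [LOAD]
7. CAS T1 → mem=2 r[T1]=1 [OK]
8. CAS T2 → mem=2 r[T2]=1 [RETRY]
Mismatch at 5.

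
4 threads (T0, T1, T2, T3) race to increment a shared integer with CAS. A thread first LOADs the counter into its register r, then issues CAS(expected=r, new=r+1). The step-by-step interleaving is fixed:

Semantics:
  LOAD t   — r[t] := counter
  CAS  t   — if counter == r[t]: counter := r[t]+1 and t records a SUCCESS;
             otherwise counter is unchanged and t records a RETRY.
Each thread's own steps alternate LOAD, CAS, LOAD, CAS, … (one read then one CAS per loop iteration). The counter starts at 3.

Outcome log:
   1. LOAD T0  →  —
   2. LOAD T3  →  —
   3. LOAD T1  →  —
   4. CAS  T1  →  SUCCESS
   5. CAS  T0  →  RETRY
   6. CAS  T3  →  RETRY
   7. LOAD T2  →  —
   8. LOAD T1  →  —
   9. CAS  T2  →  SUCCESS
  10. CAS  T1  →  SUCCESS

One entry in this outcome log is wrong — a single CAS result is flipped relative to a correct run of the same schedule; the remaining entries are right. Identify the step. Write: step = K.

Correct run:
[1] T0.load  rd  (counter 3, T0.r 3)
[2] T3.load  rd  (counter 3, T3.r 3)
[3] T1.load  rd  (counter 3, T1.r 3)
[4] T1.cas  hit  (counter 4, T1.r 3)
[5] T0.cas  miss  (counter 4, T0.r 3)
[6] T3.cas  miss  (counter 4, T3.r 3)
[7] T2.load  rd  (counter 4, T2.r 4)
[8] T1.load  rd  (counter 4, T1.r 4)
[9] T2.cas  hit  (counter 5, T2.r 4)
[10] T1.cas  miss  (counter 5, T1.r 4)
Mismatch at 10.

step = 10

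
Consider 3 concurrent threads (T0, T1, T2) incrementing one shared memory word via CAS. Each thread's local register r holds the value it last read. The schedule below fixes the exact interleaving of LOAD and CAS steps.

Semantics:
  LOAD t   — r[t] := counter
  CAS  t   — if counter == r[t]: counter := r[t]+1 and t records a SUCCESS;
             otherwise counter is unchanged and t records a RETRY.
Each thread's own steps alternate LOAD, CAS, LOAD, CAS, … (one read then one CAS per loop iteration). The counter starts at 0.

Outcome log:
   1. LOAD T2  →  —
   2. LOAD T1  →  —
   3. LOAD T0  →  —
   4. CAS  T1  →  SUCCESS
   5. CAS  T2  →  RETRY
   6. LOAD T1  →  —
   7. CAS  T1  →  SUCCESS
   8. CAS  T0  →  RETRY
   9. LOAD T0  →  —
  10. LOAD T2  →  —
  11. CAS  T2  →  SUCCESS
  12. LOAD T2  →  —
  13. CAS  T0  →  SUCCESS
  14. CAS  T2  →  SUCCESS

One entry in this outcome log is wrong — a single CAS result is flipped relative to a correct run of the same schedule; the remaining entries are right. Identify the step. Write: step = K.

Re-executing:
   1) LOAD T2:  M=0  r_T2=0
   2) LOAD T1:  M=0  r_T1=0
   3) LOAD T0:  M=0  r_T0=0
   4) CAS  T1:  M=1  r_T1=0 ✓
   5) CAS  T2:  M=1  r_T2=0 ✗
   6) LOAD T1:  M=1  r_T1=1
   7) CAS  T1:  M=2  r_T1=1 ✓
   8) CAS  T0:  M=2  r_T0=0 ✗
   9) LOAD T0:  M=2  r_T0=2
  10) LOAD T2:  M=2  r_T2=2
  11) CAS  T2:  M=3  r_T2=2 ✓
  12) LOAD T2:  M=3  r_T2=3
  13) CAS  T0:  M=3  r_T0=2 ✗
  14) CAS  T2:  M=4  r_T2=3 ✓
Mismatch at 13.

step = 13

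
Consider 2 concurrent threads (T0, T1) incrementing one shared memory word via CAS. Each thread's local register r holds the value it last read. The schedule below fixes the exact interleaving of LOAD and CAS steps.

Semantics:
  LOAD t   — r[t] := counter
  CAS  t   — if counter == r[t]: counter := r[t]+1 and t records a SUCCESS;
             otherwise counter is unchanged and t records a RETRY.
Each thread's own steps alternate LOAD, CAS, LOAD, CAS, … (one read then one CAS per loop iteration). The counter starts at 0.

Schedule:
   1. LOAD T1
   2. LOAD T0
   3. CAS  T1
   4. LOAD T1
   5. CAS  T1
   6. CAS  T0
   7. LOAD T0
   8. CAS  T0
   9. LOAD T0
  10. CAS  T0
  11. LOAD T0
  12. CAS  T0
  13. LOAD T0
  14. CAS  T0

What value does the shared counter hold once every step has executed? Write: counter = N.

1. LOAD T1 → mem=0 r[T1]=0 [LOAD]
2. LOAD T0 → mem=0 r[T0]=0 [LOAD]
3. CAS T1 → mem=1 r[T1]=0 [OK]
4. LOAD T1 → mem=1 r[T1]=1 [LOAD]
5. CAS T1 → mem=2 r[T1]=1 [OK]
6. CAS T0 → mem=2 r[T0]=0 [RETRY]
7. LOAD T0 → mem=2 r[T0]=2 [LOAD]
8. CAS T0 → mem=3 r[T0]=2 [OK]
9. LOAD T0 → mem=3 r[T0]=3 [LOAD]
10. CAS T0 → mem=4 r[T0]=3 [OK]
11. LOAD T0 → mem=4 r[T0]=4 [LOAD]
12. CAS T0 → mem=5 r[T0]=4 [OK]
13. LOAD T0 → mem=5 r[T0]=5 [LOAD]
14. CAS T0 → mem=6 r[T0]=5 [OK]

counter = 6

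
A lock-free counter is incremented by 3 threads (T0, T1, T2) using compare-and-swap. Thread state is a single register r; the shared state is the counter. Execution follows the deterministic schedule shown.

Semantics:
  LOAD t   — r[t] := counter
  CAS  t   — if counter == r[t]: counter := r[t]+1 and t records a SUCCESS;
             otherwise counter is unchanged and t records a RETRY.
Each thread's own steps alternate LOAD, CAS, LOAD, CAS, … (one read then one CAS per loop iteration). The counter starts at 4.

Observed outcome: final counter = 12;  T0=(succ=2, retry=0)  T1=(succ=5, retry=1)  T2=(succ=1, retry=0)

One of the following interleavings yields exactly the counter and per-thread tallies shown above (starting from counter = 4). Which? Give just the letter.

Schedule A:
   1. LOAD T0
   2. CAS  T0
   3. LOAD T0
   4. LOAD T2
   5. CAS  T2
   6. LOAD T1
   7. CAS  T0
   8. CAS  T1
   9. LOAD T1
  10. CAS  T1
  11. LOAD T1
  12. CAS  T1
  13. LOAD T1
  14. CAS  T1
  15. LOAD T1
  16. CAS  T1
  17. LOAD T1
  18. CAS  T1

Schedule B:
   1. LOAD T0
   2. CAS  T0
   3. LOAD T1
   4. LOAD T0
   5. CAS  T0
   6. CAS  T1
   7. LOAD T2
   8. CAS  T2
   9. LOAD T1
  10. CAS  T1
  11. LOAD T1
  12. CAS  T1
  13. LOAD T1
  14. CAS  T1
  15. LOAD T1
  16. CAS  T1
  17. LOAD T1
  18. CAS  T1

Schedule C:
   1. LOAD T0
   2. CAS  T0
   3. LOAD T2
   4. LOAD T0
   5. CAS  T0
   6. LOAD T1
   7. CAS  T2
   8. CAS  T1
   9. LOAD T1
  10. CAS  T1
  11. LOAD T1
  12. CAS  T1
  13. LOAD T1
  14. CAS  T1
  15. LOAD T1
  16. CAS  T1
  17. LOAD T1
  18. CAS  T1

B

Run B:
[1] T0.load  rd  (counter 4, T0.r 4)
[2] T0.cas  hit  (counter 5, T0.r 4)
[3] T1.load  rd  (counter 5, T1.r 5)
[4] T0.load  rd  (counter 5, T0.r 5)
[5] T0.cas  hit  (counter 6, T0.r 5)
[6] T1.cas  miss  (counter 6, T1.r 5)
[7] T2.load  rd  (counter 6, T2.r 6)
[8] T2.cas  hit  (counter 7, T2.r 6)
[9] T1.load  rd  (counter 7, T1.r 7)
[10] T1.cas  hit  (counter 8, T1.r 7)
[11] T1.load  rd  (counter 8, T1.r 8)
[12] T1.cas  hit  (counter 9, T1.r 8)
[13] T1.load  rd  (counter 9, T1.r 9)
[14] T1.cas  hit  (counter 10, T1.r 9)
[15] T1.load  rd  (counter 10, T1.r 10)
[16] T1.cas  hit  (counter 11, T1.r 10)
[17] T1.load  rd  (counter 11, T1.r 11)
[18] T1.cas  hit  (counter 12, T1.r 11)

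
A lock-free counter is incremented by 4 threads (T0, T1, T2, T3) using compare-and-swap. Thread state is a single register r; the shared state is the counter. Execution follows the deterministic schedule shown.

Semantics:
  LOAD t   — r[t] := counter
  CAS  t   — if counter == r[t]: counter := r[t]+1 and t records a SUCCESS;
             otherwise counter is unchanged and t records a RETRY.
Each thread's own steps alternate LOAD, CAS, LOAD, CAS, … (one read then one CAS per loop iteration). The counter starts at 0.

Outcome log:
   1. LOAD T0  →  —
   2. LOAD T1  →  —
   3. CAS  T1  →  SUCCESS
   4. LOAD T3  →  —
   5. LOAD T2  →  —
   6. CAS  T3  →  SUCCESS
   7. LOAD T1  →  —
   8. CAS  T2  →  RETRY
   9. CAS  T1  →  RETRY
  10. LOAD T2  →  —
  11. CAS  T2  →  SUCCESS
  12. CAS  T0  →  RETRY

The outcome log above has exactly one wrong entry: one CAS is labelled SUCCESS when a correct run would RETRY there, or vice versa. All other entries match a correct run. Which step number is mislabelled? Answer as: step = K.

step = 9

Correct run:
#1 T0 reads 0
#2 T1 reads 0
#3 T1 CAS(0→1) writes; counter now 1
#4 T3 reads 1
#5 T2 reads 1
#6 T3 CAS(1→2) writes; counter now 2
#7 T1 reads 2
#8 T2 CAS(1→2) fails; counter now 2
#9 T1 CAS(2→3) writes; counter now 3
#10 T2 reads 3
#11 T2 CAS(3→4) writes; counter now 4
#12 T0 CAS(0→1) fails; counter now 4
Mismatch at 9.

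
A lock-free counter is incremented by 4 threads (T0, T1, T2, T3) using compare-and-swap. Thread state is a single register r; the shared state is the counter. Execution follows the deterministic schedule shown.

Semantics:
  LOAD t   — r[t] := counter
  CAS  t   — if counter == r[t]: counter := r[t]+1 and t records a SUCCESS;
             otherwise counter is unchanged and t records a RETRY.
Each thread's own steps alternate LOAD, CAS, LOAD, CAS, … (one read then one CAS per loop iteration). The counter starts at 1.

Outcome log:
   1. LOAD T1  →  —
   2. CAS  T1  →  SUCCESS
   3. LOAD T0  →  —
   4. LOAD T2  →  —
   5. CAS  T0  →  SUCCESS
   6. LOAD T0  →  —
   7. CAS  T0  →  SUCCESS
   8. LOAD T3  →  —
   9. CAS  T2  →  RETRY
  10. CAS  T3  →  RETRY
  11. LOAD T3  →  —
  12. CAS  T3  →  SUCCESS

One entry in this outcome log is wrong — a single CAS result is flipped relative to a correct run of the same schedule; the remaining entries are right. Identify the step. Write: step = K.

step = 10

Correct run:
step 1: T1 LOAD ⇒ load; ctr=1 reg=1
step 2: T1 CAS ⇒ ok; ctr=2 reg=1
step 3: T0 LOAD ⇒ load; ctr=2 reg=2
step 4: T2 LOAD ⇒ load; ctr=2 reg=2
step 5: T0 CAS ⇒ ok; ctr=3 reg=2
step 6: T0 LOAD ⇒ load; ctr=3 reg=3
step 7: T0 CAS ⇒ ok; ctr=4 reg=3
step 8: T3 LOAD ⇒ load; ctr=4 reg=4
step 9: T2 CAS ⇒ retry; ctr=4 reg=2
step 10: T3 CAS ⇒ ok; ctr=5 reg=4
step 11: T3 LOAD ⇒ load; ctr=5 reg=5
step 12: T3 CAS ⇒ ok; ctr=6 reg=5
Flip is step 10.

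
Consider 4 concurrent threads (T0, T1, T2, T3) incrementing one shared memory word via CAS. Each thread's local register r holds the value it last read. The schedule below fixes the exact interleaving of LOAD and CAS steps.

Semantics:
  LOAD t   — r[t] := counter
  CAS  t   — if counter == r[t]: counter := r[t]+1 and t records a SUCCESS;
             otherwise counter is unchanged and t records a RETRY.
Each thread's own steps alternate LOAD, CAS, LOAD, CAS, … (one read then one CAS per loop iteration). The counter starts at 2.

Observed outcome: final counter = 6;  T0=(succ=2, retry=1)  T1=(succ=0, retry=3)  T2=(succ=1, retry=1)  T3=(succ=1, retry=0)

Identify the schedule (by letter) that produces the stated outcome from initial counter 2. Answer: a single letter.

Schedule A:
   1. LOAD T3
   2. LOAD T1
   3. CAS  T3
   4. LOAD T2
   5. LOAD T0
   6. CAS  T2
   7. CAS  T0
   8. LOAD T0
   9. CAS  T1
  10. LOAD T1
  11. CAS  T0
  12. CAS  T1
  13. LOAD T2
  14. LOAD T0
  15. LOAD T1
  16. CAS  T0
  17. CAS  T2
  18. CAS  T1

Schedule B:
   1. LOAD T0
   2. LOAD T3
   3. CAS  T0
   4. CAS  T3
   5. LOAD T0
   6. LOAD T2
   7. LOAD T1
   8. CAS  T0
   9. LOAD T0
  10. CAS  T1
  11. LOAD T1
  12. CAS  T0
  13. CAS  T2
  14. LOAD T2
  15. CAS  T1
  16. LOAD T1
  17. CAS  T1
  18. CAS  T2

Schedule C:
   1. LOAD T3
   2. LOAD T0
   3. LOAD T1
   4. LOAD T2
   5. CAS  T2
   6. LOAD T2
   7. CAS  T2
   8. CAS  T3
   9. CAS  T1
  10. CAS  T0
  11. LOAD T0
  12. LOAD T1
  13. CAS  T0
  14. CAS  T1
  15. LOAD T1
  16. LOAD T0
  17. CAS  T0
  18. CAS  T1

A

Run A:
T3 LOAD — after: cnt=2, r=2 — load
T1 LOAD — after: cnt=2, r=2 — load
T3 CAS — after: cnt=3, r=2 — ok
T2 LOAD — after: cnt=3, r=3 — load
T0 LOAD — after: cnt=3, r=3 — load
T2 CAS — after: cnt=4, r=3 — ok
T0 CAS — after: cnt=4, r=3 — retry
T0 LOAD — after: cnt=4, r=4 — load
T1 CAS — after: cnt=4, r=2 — retry
T1 LOAD — after: cnt=4, r=4 — load
T0 CAS — after: cnt=5, r=4 — ok
T1 CAS — after: cnt=5, r=4 — retry
T2 LOAD — after: cnt=5, r=5 — load
T0 LOAD — after: cnt=5, r=5 — load
T1 LOAD — after: cnt=5, r=5 — load
T0 CAS — after: cnt=6, r=5 — ok
T2 CAS — after: cnt=6, r=5 — retry
T1 CAS — after: cnt=6, r=5 — retry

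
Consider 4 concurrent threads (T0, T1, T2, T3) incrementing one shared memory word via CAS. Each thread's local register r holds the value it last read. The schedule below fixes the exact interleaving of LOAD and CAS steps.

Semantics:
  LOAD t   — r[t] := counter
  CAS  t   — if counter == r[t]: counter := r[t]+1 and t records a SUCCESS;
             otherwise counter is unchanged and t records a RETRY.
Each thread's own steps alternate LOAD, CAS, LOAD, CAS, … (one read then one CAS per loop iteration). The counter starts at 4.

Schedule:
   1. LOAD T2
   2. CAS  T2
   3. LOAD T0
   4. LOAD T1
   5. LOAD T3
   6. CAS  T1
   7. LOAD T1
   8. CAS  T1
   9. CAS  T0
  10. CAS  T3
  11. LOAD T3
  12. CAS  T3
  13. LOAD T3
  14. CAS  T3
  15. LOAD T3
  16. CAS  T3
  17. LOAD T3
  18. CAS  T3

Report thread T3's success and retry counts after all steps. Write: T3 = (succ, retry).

#1 T2 reads 4
#2 T2 CAS(4→5) writes; counter now 5
#3 T0 reads 5
#4 T1 reads 5
#5 T3 reads 5
#6 T1 CAS(5→6) writes; counter now 6
#7 T1 reads 6
#8 T1 CAS(6→7) writes; counter now 7
#9 T0 CAS(5→6) fails; counter now 7
#10 T3 CAS(5→6) fails; counter now 7
#11 T3 reads 7
#12 T3 CAS(7→8) writes; counter now 8
#13 T3 reads 8
#14 T3 CAS(8→9) writes; counter now 9
#15 T3 reads 9
#16 T3 CAS(9→10) writes; counter now 10
#17 T3 reads 10
#18 T3 CAS(10→11) writes; counter now 11

T3 = (4, 1)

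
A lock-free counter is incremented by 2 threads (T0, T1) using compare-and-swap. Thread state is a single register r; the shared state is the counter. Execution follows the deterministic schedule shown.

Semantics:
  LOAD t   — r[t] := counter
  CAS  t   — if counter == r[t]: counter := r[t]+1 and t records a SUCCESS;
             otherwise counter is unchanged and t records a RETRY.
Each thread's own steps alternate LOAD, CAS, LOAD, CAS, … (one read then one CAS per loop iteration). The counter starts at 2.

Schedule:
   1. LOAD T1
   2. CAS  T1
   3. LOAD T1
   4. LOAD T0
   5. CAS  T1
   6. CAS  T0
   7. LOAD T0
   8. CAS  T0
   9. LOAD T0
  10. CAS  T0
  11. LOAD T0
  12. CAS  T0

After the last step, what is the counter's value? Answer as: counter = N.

counter = 7

#1 T1 reads 2
#2 T1 CAS(2→3) writes; counter now 3
#3 T1 reads 3
#4 T0 reads 3
#5 T1 CAS(3→4) writes; counter now 4
#6 T0 CAS(3→4) fails; counter now 4
#7 T0 reads 4
#8 T0 CAS(4→5) writes; counter now 5
#9 T0 reads 5
#10 T0 CAS(5→6) writes; counter now 6
#11 T0 reads 6
#12 T0 CAS(6→7) writes; counter now 7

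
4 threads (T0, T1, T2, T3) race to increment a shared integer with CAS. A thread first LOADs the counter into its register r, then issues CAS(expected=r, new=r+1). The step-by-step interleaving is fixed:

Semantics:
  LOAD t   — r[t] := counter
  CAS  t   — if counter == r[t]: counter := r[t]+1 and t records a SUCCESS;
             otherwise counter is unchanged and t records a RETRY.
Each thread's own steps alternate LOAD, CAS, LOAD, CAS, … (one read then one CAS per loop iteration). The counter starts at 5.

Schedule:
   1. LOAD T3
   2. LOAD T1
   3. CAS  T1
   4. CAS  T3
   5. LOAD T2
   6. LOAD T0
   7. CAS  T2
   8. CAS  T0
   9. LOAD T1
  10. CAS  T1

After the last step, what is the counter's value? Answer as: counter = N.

step 1: T3 LOAD ⇒ load; ctr=5 reg=5
step 2: T1 LOAD ⇒ load; ctr=5 reg=5
step 3: T1 CAS ⇒ ok; ctr=6 reg=5
step 4: T3 CAS ⇒ retry; ctr=6 reg=5
step 5: T2 LOAD ⇒ load; ctr=6 reg=6
step 6: T0 LOAD ⇒ load; ctr=6 reg=6
step 7: T2 CAS ⇒ ok; ctr=7 reg=6
step 8: T0 CAS ⇒ retry; ctr=7 reg=6
step 9: T1 LOAD ⇒ load; ctr=7 reg=7
step 10: T1 CAS ⇒ ok; ctr=8 reg=7

counter = 8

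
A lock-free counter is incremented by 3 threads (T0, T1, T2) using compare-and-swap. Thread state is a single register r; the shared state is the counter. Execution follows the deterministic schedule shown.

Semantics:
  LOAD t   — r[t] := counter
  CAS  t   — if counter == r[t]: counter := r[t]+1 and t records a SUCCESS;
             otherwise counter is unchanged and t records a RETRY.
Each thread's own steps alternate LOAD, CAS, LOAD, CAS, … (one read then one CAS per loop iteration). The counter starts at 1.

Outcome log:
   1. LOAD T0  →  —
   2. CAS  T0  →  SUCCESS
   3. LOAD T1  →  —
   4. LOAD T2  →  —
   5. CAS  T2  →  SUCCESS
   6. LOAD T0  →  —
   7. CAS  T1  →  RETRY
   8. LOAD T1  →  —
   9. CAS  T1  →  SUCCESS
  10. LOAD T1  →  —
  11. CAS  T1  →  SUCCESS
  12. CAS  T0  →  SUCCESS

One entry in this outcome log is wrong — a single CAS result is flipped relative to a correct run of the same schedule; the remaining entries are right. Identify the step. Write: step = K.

step = 12

Correct run:
#1 T0 reads 1
#2 T0 CAS(1→2) writes; counter now 2
#3 T1 reads 2
#4 T2 reads 2
#5 T2 CAS(2→3) writes; counter now 3
#6 T0 reads 3
#7 T1 CAS(2→3) fails; counter now 3
#8 T1 reads 3
#9 T1 CAS(3→4) writes; counter now 4
#10 T1 reads 4
#11 T1 CAS(4→5) writes; counter now 5
#12 T0 CAS(3→4) fails; counter now 5
Mismatch at 12.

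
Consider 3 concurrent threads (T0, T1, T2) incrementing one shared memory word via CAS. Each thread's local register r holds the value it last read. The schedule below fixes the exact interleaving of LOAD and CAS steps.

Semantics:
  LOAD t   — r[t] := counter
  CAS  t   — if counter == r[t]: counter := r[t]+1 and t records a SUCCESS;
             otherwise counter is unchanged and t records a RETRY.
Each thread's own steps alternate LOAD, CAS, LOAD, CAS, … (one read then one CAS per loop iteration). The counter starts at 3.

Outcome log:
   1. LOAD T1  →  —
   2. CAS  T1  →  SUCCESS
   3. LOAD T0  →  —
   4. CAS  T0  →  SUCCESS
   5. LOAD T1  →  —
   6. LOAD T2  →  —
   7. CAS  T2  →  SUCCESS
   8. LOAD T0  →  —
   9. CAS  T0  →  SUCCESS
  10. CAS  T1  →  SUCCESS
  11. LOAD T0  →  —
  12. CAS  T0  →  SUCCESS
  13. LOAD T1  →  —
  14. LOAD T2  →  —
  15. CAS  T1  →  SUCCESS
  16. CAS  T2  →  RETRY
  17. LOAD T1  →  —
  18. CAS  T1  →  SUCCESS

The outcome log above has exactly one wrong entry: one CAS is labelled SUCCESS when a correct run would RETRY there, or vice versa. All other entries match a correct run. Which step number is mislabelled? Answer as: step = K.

step = 10

Reference trace:
   1) LOAD T1:  M=3  r_T1=3
   2) CAS  T1:  M=4  r_T1=3 ✓
   3) LOAD T0:  M=4  r_T0=4
   4) CAS  T0:  M=5  r_T0=4 ✓
   5) LOAD T1:  M=5  r_T1=5
   6) LOAD T2:  M=5  r_T2=5
   7) CAS  T2:  M=6  r_T2=5 ✓
   8) LOAD T0:  M=6  r_T0=6
   9) CAS  T0:  M=7  r_T0=6 ✓
  10) CAS  T1:  M=7  r_T1=5 ✗
  11) LOAD T0:  M=7  r_T0=7
  12) CAS  T0:  M=8  r_T0=7 ✓
  13) LOAD T1:  M=8  r_T1=8
  14) LOAD T2:  M=8  r_T2=8
  15) CAS  T1:  M=9  r_T1=8 ✓
  16) CAS  T2:  M=9  r_T2=8 ✗
  17) LOAD T1:  M=9  r_T1=9
  18) CAS  T1:  M=10  r_T1=9 ✓
Mismatch at 10.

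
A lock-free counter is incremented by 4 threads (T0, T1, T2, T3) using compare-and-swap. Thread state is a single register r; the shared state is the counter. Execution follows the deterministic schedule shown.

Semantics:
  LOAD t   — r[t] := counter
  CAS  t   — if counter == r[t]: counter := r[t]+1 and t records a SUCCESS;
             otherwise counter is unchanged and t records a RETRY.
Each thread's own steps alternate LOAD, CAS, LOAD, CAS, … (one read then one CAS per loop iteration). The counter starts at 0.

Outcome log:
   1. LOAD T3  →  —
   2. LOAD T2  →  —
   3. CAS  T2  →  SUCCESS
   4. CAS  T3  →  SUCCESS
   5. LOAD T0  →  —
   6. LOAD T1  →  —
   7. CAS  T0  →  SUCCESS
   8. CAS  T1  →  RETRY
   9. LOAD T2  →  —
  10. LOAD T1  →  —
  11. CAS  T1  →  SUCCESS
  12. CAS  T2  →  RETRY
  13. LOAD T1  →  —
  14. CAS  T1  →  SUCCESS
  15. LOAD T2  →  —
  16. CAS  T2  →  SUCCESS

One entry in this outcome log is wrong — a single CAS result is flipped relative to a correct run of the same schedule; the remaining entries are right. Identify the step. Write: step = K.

step = 4

Re-executing:
step 1: T3 LOAD ⇒ load; ctr=0 reg=0
step 2: T2 LOAD ⇒ load; ctr=0 reg=0
step 3: T2 CAS ⇒ ok; ctr=1 reg=0
step 4: T3 CAS ⇒ retry; ctr=1 reg=0
step 5: T0 LOAD ⇒ load; ctr=1 reg=1
step 6: T1 LOAD ⇒ load; ctr=1 reg=1
step 7: T0 CAS ⇒ ok; ctr=2 reg=1
step 8: T1 CAS ⇒ retry; ctr=2 reg=1
step 9: T2 LOAD ⇒ load; ctr=2 reg=2
step 10: T1 LOAD ⇒ load; ctr=2 reg=2
step 11: T1 CAS ⇒ ok; ctr=3 reg=2
step 12: T2 CAS ⇒ retry; ctr=3 reg=2
step 13: T1 LOAD ⇒ load; ctr=3 reg=3
step 14: T1 CAS ⇒ ok; ctr=4 reg=3
step 15: T2 LOAD ⇒ load; ctr=4 reg=4
step 16: T2 CAS ⇒ ok; ctr=5 reg=4
Flip is step 4.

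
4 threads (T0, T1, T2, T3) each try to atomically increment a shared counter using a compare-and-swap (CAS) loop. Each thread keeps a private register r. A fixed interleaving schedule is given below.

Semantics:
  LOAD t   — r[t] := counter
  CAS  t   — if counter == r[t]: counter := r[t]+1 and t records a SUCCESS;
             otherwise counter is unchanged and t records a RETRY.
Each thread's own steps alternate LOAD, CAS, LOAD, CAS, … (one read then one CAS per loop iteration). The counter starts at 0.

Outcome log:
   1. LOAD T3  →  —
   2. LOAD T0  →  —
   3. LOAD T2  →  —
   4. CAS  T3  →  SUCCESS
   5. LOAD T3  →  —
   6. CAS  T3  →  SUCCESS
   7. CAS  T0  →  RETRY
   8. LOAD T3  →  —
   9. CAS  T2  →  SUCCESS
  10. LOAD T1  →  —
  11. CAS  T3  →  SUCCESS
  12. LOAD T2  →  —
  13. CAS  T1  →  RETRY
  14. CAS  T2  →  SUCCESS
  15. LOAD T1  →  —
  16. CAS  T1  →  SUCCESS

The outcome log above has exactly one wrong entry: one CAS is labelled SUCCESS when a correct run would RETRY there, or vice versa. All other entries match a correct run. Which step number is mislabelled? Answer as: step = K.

Re-executing:
T3 LOAD — after: cnt=0, r=0 — load
T0 LOAD — after: cnt=0, r=0 — load
T2 LOAD — after: cnt=0, r=0 — load
T3 CAS — after: cnt=1, r=0 — ok
T3 LOAD — after: cnt=1, r=1 — load
T3 CAS — after: cnt=2, r=1 — ok
T0 CAS — after: cnt=2, r=0 — retry
T3 LOAD — after: cnt=2, r=2 — load
T2 CAS — after: cnt=2, r=0 — retry
T1 LOAD — after: cnt=2, r=2 — load
T3 CAS — after: cnt=3, r=2 — ok
T2 LOAD — after: cnt=3, r=3 — load
T1 CAS — after: cnt=3, r=2 — retry
T2 CAS — after: cnt=4, r=3 — ok
T1 LOAD — after: cnt=4, r=4 — load
T1 CAS — after: cnt=5, r=4 — ok
Flip is step 9.

step = 9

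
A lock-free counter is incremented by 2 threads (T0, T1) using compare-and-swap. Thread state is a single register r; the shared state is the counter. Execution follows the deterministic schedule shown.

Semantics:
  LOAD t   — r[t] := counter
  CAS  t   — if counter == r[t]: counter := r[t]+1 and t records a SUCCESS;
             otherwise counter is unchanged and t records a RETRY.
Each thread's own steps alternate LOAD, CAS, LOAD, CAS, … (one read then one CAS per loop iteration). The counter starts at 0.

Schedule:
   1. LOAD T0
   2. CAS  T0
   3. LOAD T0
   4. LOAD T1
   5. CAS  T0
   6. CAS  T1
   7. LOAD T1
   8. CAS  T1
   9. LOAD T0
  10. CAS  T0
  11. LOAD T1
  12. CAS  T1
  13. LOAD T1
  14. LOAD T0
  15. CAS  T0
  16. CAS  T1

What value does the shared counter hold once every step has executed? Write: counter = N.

counter = 6

[1] T0.load  rd  (counter 0, T0.r 0)
[2] T0.cas  hit  (counter 1, T0.r 0)
[3] T0.load  rd  (counter 1, T0.r 1)
[4] T1.load  rd  (counter 1, T1.r 1)
[5] T0.cas  hit  (counter 2, T0.r 1)
[6] T1.cas  miss  (counter 2, T1.r 1)
[7] T1.load  rd  (counter 2, T1.r 2)
[8] T1.cas  hit  (counter 3, T1.r 2)
[9] T0.load  rd  (counter 3, T0.r 3)
[10] T0.cas  hit  (counter 4, T0.r 3)
[11] T1.load  rd  (counter 4, T1.r 4)
[12] T1.cas  hit  (counter 5, T1.r 4)
[13] T1.load  rd  (counter 5, T1.r 5)
[14] T0.load  rd  (counter 5, T0.r 5)
[15] T0.cas  hit  (counter 6, T0.r 5)
[16] T1.cas  miss  (counter 6, T1.r 5)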